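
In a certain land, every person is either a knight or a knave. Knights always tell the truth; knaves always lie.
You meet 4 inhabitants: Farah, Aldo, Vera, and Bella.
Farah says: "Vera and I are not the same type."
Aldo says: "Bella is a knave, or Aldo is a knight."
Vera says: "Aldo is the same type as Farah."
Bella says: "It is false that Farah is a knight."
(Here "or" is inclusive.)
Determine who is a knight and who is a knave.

Suppose Farah is a knight. Then Farah's statement "Vera and I are not the same type" would have to be true. Checking the 8 ways to assign the others, none is consistent with every speaker.
(For instance, with Aldo=knight, Vera=knave, Bella=knight, Vera's claim "Aldo is the same type as Farah" comes out true where it would need to be false.)
So Farah must be a knave, making "Vera and I are not the same type" false. Taking Farah=knave, Aldo=knight, Vera=knave, Bella=knight, each remaining statement checks out:
  Aldo (knight): "Bella is a knave, or Aldo is a knight" — true. ✓
  Vera (knave): "Aldo is the same type as Farah" — false. ✓
  Bella (knight): "it is false that Farah is a knight" — true. ✓
This is the unique consistent assignment.

Farah is a knave, Aldo is a knight, Vera is a knave, and Bella is a knight.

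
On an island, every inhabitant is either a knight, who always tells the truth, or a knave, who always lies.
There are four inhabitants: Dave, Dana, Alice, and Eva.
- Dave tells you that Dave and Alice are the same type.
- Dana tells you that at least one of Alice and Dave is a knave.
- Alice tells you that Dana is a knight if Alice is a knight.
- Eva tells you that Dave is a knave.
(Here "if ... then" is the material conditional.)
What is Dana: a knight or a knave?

Dana is a knight.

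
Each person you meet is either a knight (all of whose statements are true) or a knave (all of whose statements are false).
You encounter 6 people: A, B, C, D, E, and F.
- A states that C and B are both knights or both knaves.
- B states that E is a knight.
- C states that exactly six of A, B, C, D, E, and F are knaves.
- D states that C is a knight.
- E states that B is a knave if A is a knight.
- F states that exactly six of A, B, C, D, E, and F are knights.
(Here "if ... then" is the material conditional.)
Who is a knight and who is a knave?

A is a knave, B is a knight, C is a knave, D is a knave, E is a knight, and F is a knave.

Since A is a knave, "C and B are both knights or both knaves" needs to be false, which holds.
B is a knight, and the claim "E is a knight" is indeed true.
C is a knave, so "exactly six of A, B, C, D, E, and F are knaves" must be false — and it is.
D (knave): "C is a knight" — false. ✓
As a knight, E's statement "B is a knave if A is a knight" should be true; it is.
F is a knave, so "exactly six of A, B, C, D, E, and F are knights" must be false — and it is.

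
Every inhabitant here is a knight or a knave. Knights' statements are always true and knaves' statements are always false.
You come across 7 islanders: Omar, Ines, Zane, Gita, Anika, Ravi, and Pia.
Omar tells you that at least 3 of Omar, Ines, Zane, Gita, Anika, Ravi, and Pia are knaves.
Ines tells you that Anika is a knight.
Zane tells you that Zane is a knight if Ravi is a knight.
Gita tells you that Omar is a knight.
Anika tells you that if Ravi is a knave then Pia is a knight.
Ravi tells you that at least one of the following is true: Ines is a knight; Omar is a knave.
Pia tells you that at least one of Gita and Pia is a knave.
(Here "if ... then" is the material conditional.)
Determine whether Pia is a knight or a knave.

Pia is a knight.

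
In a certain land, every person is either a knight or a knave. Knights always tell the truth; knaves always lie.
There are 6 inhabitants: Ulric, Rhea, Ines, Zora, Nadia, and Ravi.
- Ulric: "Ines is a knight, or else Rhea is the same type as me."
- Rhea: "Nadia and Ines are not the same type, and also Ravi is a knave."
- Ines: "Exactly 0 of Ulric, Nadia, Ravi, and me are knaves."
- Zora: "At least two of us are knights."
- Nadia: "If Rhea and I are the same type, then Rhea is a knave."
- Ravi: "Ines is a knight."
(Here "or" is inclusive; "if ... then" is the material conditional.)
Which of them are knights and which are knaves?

Ulric is a knight, Rhea is a knave, Ines is a knight, Zora is a knight, Nadia is a knight, and Ravi is a knight.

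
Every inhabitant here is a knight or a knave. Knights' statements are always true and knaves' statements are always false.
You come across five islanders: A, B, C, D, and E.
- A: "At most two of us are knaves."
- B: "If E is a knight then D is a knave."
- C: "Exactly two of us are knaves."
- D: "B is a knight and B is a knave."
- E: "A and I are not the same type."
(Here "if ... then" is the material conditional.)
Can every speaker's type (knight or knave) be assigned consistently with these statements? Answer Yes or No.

Yes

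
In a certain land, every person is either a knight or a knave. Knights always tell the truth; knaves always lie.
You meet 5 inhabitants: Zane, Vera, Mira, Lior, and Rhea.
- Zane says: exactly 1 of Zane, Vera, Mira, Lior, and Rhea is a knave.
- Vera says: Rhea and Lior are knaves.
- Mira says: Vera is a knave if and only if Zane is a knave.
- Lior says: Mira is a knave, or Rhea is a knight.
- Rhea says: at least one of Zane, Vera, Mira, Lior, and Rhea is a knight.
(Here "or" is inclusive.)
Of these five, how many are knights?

3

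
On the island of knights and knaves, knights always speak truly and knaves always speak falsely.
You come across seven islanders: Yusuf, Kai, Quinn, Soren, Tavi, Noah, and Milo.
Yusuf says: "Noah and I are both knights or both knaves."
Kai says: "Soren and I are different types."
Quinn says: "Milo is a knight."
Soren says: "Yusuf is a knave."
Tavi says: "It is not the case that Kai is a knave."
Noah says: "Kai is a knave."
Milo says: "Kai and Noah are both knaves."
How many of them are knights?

The unique consistent assignment is Yusuf=knight, Kai=knave, Quinn=knave, Soren=knave, Tavi=knave, Noah=knight, Milo=knave.
That has 2 knights.

2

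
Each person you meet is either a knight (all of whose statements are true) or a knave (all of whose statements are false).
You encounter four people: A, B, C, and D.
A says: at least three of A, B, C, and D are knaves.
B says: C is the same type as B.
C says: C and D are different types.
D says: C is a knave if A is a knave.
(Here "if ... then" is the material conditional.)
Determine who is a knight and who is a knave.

A is a knave, B is a knight, C is a knight, and D is a knave.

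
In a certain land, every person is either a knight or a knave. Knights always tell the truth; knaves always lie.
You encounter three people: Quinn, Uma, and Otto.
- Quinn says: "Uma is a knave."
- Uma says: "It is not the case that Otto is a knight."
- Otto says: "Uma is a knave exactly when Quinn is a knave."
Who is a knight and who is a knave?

Knights: Uma. Knaves: Quinn and Otto.

Quinn is a knave, and the claim "Uma is a knave" is indeed False.
Uma is a knight, and the claim "it is not the case that Otto is a knight" is indeed true.
Otto is a knave; "Uma is a knave exactly when Quinn is a knave" is False, as required.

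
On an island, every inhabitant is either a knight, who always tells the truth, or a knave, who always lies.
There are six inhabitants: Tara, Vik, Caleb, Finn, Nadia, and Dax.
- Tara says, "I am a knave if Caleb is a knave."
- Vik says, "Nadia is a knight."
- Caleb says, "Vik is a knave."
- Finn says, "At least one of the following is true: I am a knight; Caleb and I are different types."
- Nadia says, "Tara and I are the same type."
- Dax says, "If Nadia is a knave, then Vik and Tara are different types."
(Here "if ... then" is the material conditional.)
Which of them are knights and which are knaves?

Tara is a knight, Vik is a knave, Caleb is a knight, Finn is a knight, Nadia is a knave, and Dax is a knight.

As a knight, Tara's statement "I am a knave if Caleb is a knave" should be True; it is.
Vik is a knave; "Nadia is a knight" is false, as required.
As a knight, Caleb's statement "Vik is a knave" should be True; it is.
Finn is a knight; "at least one of the following is true: I am a knight; Caleb and I are different types" is True, as required.
Nadia (knave): "Tara and I are the same type" — false. ✓
Dax is a knight, and the claim "if Nadia is a knave, then Vik and Tara are different types" is indeed True.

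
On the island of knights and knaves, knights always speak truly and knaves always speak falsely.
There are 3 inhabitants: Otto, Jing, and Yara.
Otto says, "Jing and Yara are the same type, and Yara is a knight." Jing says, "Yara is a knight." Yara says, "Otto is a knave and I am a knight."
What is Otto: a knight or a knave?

Otto is a knave.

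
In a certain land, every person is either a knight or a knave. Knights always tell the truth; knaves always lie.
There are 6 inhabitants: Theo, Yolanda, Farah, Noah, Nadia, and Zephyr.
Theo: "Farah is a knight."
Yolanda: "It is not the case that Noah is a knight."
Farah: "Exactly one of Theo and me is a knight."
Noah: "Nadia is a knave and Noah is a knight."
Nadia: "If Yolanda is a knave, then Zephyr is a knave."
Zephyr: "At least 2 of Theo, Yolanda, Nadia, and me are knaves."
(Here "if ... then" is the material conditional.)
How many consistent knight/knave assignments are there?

1

Consistent assignments:
  Theo=knave, Yolanda=knave, Farah=knave, Noah=knight, Nadia=knave, Zephyr=knight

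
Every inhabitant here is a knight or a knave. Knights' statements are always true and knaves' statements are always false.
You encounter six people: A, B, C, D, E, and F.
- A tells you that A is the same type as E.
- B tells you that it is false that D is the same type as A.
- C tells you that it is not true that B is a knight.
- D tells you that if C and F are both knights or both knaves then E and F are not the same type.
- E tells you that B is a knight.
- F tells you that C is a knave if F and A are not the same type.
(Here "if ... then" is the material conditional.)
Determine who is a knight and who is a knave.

Knights: B, D, E, and F. Knaves: A and C.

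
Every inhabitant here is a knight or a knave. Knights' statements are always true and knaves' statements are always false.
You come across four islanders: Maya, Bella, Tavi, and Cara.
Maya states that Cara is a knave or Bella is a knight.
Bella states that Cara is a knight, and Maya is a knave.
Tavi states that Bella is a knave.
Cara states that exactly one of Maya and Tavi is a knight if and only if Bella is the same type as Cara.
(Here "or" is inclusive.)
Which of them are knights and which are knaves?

Maya is a knight, Bella is a knave, Tavi is a knight, and Cara is a knave.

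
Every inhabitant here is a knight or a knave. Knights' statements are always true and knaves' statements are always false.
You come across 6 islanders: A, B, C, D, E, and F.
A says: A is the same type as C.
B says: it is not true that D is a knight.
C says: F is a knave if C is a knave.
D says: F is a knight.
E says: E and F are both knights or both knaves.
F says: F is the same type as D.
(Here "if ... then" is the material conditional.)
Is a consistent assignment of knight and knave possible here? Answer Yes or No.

Yes

One consistent assignment: A=knight, B=knave, C=knight, D=knight, E=knight, F=knight.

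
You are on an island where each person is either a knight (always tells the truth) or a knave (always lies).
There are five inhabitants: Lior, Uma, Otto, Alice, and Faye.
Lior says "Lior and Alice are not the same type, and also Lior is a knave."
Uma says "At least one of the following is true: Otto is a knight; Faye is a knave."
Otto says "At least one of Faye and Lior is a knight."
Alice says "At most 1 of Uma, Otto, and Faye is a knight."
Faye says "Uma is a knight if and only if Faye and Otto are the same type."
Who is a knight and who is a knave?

Lior is a knave, so "Lior and Alice are not the same type, and also Lior is a knave" must be false — and it is.
Uma is a knight, so "at least one of the following is true: Otto is a knight; Faye is a knave" must be True — and it is.
As a knight, Otto's statement "at least one of Faye and Lior is a knight" should be True; it is.
Since Alice is a knave, "at most 1 of Uma, Otto, and Faye is a knight" needs to be false, which holds.
Faye is a knight; "Uma is a knight if and only if Faye and Otto are the same type" is True, as required.

Lior is a knave, Uma is a knight, Otto is a knight, Alice is a knave, and Faye is a knight.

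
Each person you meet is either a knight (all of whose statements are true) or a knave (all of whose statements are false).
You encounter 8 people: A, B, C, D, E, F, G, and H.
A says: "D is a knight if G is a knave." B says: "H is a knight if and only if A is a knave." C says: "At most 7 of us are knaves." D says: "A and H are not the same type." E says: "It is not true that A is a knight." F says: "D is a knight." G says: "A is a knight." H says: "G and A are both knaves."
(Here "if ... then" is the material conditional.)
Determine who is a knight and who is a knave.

A is a knight, B is a knight, C is a knight, D is a knight, E is a knave, F is a knight, G is a knight, and H is a knave.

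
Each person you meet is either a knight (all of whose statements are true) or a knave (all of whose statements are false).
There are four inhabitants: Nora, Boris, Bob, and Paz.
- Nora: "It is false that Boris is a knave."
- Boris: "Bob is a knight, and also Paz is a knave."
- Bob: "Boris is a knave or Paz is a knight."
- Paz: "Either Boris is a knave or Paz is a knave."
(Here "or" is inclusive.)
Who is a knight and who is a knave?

Nora is a knave, Boris is a knave, Bob is a knight, and Paz is a knight.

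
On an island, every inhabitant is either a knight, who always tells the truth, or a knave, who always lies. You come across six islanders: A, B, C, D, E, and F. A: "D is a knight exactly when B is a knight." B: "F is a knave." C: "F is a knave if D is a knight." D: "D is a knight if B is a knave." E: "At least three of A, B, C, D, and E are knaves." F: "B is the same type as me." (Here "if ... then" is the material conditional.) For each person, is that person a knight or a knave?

Knights: A, B, C, and D. Knaves: E and F.

A is a knight, so "D is a knight exactly when B is a knight" must be True — and it is.
B is a knight; "F is a knave" is True, as required.
C is a knight; "F is a knave if D is a knight" is True, as required.
Since D is a knight, "D is a knight if B is a knave" needs to be True, which holds.
E is a knave, and the claim "at least three of A, B, C, D, and E are knaves" is indeed False.
F is a knave, and the claim "B is the same type as me" is indeed False.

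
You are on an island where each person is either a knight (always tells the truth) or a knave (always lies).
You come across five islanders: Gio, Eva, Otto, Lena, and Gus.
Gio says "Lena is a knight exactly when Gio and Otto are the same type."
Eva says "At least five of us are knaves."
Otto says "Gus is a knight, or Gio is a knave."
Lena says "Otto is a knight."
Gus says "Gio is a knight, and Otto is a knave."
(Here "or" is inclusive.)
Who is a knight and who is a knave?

Suppose Gio is a knight. Then Gio's statement "Lena is a knight exactly when Gio and Otto are the same type" would have to be true. Checking the 16 ways to assign the others, none is consistent with every speaker.
(For instance, with Eva=knave, Otto=knight, Lena=knight, Gus=knave, Otto's claim "Gus is a knight, or Gio is a knave" comes out false where it would need to be true.)
So Gio must be a knave, making "Lena is a knight exactly when Gio and Otto are the same type" false. Taking Gio=knave, Eva=knave, Otto=knight, Lena=knight, Gus=knave, each remaining statement checks out:
  Eva (knave): "at least five of us are knaves" — false. ✓
  Otto (knight): "Gus is a knight, or Gio is a knave" — true. ✓
  Lena (knight): "Otto is a knight" — true. ✓
  Gus (knave): "Gio is a knight, and Otto is a knave" — false. ✓
This is the unique consistent assignment.

Gio is a knave, Eva is a knave, Otto is a knight, Lena is a knight, and Gus is a knave.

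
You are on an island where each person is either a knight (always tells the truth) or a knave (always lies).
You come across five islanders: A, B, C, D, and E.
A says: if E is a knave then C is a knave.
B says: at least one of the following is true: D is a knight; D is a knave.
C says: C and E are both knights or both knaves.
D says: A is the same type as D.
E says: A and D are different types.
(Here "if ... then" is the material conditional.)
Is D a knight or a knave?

D is a knave.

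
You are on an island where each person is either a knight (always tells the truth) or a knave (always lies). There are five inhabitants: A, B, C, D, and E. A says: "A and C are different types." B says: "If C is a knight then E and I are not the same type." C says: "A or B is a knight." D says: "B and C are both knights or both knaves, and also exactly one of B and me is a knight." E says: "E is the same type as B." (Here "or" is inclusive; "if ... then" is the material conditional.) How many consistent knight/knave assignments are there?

0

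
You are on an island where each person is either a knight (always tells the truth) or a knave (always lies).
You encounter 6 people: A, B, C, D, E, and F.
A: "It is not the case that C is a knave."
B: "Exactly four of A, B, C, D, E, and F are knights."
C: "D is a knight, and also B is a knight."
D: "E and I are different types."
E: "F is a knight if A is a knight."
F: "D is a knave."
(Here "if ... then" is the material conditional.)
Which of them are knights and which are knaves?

Knights: A, B, C, and D. Knaves: E and F.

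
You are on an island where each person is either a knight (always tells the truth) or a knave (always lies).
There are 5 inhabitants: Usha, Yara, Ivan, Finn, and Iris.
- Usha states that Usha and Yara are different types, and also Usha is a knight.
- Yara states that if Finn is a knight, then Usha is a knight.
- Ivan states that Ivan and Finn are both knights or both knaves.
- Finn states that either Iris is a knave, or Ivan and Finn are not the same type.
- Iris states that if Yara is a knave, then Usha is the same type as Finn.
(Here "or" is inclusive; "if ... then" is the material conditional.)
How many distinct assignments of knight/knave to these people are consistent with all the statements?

2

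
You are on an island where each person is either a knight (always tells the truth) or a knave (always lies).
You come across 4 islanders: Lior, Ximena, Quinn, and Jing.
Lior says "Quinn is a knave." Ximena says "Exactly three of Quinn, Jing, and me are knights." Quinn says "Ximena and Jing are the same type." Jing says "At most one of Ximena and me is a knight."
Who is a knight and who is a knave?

Knights: Lior and Jing. Knaves: Ximena and Quinn.

As a knight, Lior's statement "Quinn is a knave" should be true; it is.
Ximena is a knave, so "exactly three of Quinn, Jing, and me are knights" must be false — and it is.
Quinn is a knave, and the claim "Ximena and Jing are the same type" is indeed false.
As a knight, Jing's statement "at most one of Ximena and me is a knight" should be true; it is.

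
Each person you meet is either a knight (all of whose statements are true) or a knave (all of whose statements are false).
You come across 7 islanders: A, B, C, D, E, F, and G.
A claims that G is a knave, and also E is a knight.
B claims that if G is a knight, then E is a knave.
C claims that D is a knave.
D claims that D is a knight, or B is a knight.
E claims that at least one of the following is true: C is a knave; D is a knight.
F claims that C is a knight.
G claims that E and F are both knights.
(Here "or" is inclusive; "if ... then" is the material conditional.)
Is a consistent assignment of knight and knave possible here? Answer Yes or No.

One consistent assignment: A=knight, B=knight, C=knave, D=knight, E=knight, F=knave, G=knave.

Yes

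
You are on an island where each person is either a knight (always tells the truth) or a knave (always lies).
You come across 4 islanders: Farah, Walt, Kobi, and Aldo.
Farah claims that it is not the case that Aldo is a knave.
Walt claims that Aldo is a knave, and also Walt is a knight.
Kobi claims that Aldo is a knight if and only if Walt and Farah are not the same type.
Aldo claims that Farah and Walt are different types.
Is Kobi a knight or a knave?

Consistent assignments: {Farah=knight, Walt=knave, Kobi=knight, Aldo=knight}; {Farah=knave, Walt=knave, Kobi=knight, Aldo=knave}
In every consistent assignment, Kobi is a knight.

Kobi is a knight.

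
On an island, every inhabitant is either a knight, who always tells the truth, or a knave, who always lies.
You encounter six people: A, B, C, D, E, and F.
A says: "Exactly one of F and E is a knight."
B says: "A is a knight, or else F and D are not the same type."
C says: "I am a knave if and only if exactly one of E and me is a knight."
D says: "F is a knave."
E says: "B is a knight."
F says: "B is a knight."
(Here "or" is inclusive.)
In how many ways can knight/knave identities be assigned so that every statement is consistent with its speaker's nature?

1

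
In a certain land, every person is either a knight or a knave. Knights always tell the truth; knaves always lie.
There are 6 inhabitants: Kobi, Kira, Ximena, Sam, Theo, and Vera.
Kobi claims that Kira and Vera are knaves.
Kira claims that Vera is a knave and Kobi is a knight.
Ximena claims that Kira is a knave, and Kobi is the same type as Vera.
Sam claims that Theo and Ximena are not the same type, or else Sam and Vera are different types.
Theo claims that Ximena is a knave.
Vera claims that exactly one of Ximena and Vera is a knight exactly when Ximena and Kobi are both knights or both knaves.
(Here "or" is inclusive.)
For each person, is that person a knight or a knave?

Kobi is a knave, Kira is a knave, Ximena is a knave, Sam is a knight, Theo is a knight, and Vera is a knight.

Kobi (knave): "Kira and Vera are knaves" — false. ✓
Kira (knave): "Vera is a knave and Kobi is a knight" — false. ✓
Ximena is a knave, and the claim "Kira is a knave, and Kobi is the same type as Vera" is indeed false.
As a knight, Sam's statement "Theo and Ximena are not the same type, or else Sam and Vera are different types" should be True; it is.
Theo is a knight; "Ximena is a knave" is True, as required.
As a knight, Vera's statement "exactly one of Ximena and Vera is a knight exactly when Ximena and Kobi are both knights or both knaves" should be True; it is.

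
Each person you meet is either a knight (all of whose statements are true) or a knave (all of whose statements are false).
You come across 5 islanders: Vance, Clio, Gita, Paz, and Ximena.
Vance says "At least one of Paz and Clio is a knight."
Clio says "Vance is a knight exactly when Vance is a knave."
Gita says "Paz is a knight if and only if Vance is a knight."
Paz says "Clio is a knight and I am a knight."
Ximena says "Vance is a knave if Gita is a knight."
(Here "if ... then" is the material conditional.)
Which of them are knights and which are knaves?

Vance is a knave, Clio is a knave, Gita is a knight, Paz is a knave, and Ximena is a knight.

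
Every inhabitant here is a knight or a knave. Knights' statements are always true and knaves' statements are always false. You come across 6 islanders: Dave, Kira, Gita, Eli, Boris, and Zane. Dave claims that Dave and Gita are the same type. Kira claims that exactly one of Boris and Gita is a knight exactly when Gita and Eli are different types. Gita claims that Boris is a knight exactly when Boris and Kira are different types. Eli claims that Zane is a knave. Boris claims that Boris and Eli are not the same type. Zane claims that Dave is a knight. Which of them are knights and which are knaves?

As a knight, Dave's statement "Dave and Gita are the same type" should be True; it is.
Since Kira is a knave, "exactly one of Boris and Gita is a knight exactly when Gita and Eli are different types" needs to be false, which holds.
Gita is a knight; "Boris is a knight exactly when Boris and Kira are different types" is True, as required.
Eli is a knave, so "Zane is a knave" must be false — and it is.
Since Boris is a knight, "Boris and Eli are not the same type" needs to be True, which holds.
Zane is a knight; "Dave is a knight" is True, as required.

Dave is a knight, Kira is a knave, Gita is a knight, Eli is a knave, Boris is a knight, and Zane is a knight.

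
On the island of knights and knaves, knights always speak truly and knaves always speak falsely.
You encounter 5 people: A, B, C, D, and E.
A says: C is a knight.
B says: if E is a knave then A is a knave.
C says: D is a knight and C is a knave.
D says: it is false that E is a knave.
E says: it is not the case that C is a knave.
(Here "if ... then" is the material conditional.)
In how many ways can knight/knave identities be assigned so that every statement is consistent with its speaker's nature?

1

Consistent assignments:
  A=knave, B=knight, C=knave, D=knave, E=knave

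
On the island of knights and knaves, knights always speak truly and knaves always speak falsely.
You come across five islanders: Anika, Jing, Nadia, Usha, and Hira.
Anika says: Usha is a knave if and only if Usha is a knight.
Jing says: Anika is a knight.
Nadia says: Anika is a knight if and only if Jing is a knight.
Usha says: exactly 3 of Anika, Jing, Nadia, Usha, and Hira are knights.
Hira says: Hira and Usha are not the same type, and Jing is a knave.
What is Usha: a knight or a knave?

Usha is a knave.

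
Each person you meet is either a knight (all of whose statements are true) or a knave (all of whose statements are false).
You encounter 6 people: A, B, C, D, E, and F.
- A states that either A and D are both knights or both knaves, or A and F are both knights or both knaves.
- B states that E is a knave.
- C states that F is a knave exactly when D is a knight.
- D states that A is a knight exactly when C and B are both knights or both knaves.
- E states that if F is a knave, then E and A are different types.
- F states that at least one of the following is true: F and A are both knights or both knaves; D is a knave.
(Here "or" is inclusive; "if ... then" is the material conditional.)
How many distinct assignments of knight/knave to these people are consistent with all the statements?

Consistent assignments:
  A=knight, B=knave, C=knight, D=knave, E=knight, F=knight
  A=knight, B=knave, C=knave, D=knight, E=knight, F=knight

2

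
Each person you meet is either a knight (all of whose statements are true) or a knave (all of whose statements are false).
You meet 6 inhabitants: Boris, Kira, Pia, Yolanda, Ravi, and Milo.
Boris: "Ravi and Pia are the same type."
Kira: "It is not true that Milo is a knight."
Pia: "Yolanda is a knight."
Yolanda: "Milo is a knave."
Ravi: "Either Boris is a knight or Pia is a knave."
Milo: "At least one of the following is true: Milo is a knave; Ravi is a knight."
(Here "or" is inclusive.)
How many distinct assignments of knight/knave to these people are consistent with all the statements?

Consistent assignments:
  Boris=knave, Kira=knave, Pia=knave, Yolanda=knave, Ravi=knight, Milo=knight

1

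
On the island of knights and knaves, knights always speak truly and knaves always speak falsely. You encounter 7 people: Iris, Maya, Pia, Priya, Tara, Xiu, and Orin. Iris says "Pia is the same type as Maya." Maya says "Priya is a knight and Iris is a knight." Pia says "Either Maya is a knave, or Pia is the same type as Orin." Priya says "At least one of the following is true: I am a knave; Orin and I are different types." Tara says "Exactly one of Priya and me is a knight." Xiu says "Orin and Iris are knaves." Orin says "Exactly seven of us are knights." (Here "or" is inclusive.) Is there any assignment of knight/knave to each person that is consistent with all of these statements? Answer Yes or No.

No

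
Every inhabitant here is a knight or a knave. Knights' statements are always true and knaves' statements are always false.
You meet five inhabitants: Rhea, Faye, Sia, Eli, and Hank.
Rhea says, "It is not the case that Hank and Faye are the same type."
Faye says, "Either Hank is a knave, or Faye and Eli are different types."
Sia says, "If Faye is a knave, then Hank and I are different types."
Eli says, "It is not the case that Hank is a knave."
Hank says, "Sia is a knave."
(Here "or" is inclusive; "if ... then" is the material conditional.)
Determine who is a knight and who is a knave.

Rhea is a knight, Faye is a knight, Sia is a knight, Eli is a knave, and Hank is a knave.

Since Rhea is a knight, "it is not the case that Hank and Faye are the same type" needs to be True, which holds.
Faye is a knight, and the claim "either Hank is a knave, or Faye and Eli are different types" is indeed True.
Sia is a knight; "if Faye is a knave, then Hank and I are different types" is True, as required.
Eli is a knave, so "it is not the case that Hank is a knave" must be False — and it is.
Hank is a knave, and the claim "Sia is a knave" is indeed False.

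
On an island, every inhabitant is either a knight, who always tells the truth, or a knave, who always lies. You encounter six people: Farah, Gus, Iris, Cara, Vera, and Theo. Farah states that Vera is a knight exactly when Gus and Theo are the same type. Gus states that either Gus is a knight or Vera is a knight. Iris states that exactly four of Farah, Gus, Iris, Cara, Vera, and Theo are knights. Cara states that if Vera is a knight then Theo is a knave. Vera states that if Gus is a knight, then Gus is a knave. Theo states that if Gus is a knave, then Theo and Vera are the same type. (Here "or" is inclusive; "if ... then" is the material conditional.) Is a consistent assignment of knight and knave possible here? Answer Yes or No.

One consistent assignment: Farah=knave, Gus=knight, Iris=knight, Cara=knight, Vera=knave, Theo=knight.

Yes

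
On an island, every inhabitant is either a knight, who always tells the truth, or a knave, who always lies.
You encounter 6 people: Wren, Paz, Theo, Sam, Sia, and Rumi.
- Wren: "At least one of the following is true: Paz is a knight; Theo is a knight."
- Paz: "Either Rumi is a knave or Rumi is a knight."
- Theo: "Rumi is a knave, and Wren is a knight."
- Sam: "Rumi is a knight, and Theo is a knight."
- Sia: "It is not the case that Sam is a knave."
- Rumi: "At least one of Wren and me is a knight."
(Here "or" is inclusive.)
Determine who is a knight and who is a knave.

Wren is a knight; "at least one of the following is true: Paz is a knight; Theo is a knight" is True, as required.
Paz is a knight, and the claim "either Rumi is a knave or Rumi is a knight" is indeed True.
Since Theo is a knave, "Rumi is a knave, and Wren is a knight" needs to be False, which holds.
Sam is a knave; "Rumi is a knight, and Theo is a knight" is False, as required.
Sia (knave): "it is not the case that Sam is a knave" — False. ✓
Since Rumi is a knight, "at least one of Wren and me is a knight" needs to be True, which holds.

Wren is a knight, Paz is a knight, Theo is a knave, Sam is a knave, Sia is a knave, and Rumi is a knight.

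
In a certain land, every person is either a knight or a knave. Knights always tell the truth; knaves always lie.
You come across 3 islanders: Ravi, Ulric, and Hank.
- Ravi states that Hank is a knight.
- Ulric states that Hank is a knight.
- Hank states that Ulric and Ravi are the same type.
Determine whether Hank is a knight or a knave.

Consistent assignments: {Ravi=knight, Ulric=knight, Hank=knight}
In every consistent assignment, Hank is a knight.

Hank is a knight.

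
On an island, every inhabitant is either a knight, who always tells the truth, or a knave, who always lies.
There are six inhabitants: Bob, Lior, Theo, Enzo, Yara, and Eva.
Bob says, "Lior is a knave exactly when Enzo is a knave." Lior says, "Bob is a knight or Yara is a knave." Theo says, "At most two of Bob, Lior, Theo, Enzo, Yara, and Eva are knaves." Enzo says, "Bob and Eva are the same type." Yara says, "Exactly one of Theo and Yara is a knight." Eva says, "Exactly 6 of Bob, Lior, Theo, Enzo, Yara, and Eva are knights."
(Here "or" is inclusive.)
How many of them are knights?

2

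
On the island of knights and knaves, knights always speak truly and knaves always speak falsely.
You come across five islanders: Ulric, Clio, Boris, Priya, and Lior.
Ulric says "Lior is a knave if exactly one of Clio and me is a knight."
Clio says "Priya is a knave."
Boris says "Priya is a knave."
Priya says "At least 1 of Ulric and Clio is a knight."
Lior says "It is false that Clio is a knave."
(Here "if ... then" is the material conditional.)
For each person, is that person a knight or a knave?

Suppose Ulric is a knave. Then Ulric's statement "Lior is a knave if exactly one of Clio and me is a knight" would have to be false. Checking the 16 ways to assign the others, none is consistent with every speaker.
(For instance, with Clio=knave, Boris=knave, Priya=knight, Lior=knave, Ulric's claim "Lior is a knave if exactly one of Clio and me is a knight" comes out true where it would need to be false.)
So Ulric must be a knight, making "Lior is a knave if exactly one of Clio and me is a knight" true. Taking Ulric=knight, Clio=knave, Boris=knave, Priya=knight, Lior=knave, each remaining statement checks out:
  Clio (knave): "Priya is a knave" — false. ✓
  Boris (knave): "Priya is a knave" — false. ✓
  Priya (knight): "at least 1 of Ulric and Clio is a knight" — true. ✓
  Lior (knave): "it is false that Clio is a knave" — false. ✓
This is the unique consistent assignment.

Ulric is a knight, Clio is a knave, Boris is a knave, Priya is a knight, and Lior is a knave.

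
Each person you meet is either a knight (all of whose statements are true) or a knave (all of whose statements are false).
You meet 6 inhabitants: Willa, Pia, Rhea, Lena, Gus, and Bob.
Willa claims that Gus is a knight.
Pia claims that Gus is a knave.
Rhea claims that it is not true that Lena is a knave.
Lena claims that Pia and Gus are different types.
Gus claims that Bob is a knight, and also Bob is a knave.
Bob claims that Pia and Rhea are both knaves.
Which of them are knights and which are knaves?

Willa is a knave, Pia is a knight, Rhea is a knight, Lena is a knight, Gus is a knave, and Bob is a knave.

Willa is a knave, so "Gus is a knight" must be False — and it is.
Pia is a knight, so "Gus is a knave" must be True — and it is.
Rhea (knight): "it is not true that Lena is a knave" — True. ✓
Lena (knight): "Pia and Gus are different types" — True. ✓
Gus (knave): "Bob is a knight, and also Bob is a knave" — False. ✓
As a knave, Bob's statement "Pia and Rhea are both knaves" should be False; it is.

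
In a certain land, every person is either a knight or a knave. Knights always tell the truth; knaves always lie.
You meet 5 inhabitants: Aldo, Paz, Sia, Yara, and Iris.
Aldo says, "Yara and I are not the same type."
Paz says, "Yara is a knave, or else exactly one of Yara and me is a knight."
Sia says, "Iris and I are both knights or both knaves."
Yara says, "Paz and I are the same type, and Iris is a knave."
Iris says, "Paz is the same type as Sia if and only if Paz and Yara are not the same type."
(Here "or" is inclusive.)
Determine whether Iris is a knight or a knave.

Iris is a knight.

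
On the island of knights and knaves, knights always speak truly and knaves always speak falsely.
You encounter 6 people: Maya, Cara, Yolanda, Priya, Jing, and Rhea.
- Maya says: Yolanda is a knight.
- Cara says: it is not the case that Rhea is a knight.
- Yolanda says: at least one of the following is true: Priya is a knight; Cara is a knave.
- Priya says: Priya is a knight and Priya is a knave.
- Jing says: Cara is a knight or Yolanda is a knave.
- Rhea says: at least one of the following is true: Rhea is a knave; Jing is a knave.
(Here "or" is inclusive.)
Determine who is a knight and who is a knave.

Maya is a knight, Cara is a knave, Yolanda is a knight, Priya is a knave, Jing is a knave, and Rhea is a knight.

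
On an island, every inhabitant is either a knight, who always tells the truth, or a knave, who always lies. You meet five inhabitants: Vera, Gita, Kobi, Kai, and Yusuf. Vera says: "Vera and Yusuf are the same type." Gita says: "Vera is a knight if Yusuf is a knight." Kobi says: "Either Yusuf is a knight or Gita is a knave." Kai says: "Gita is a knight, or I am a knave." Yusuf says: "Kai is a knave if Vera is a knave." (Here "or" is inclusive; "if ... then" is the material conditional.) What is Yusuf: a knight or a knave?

Consistent assignments: {Vera=knight, Gita=knight, Kobi=knight, Kai=knight, Yusuf=knight}
In every consistent assignment, Yusuf is a knight.

Yusuf is a knight.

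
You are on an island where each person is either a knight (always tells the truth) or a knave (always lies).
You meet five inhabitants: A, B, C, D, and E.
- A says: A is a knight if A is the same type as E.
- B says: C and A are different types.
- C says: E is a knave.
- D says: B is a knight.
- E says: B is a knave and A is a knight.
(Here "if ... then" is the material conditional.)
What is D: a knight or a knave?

D is a knight.

Consistent assignments: {A=knave, B=knight, C=knight, D=knight, E=knave}
In every consistent assignment, D is a knight.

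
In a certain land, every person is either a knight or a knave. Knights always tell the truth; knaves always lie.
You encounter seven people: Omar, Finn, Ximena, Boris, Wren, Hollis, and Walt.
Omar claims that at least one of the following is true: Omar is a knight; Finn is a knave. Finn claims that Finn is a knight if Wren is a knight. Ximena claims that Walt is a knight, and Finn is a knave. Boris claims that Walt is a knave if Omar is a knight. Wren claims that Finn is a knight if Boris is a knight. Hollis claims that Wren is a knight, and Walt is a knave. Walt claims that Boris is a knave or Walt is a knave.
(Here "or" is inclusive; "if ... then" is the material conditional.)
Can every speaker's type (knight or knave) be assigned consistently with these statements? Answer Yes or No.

Yes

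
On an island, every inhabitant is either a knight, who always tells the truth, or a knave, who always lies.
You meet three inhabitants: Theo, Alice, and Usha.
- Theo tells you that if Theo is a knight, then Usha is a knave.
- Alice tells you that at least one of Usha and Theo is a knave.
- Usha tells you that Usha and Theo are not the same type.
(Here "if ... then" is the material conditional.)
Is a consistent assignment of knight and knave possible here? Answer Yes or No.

No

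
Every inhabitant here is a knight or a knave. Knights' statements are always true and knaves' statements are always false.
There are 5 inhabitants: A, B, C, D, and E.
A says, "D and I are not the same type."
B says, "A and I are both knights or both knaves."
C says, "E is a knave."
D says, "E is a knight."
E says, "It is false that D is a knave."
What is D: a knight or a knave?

D is a knave.

Consistent assignments: {A=knight, B=knight, C=knight, D=knave, E=knave}; {A=knight, B=knave, C=knight, D=knave, E=knave}
In every consistent assignment, D is a knave.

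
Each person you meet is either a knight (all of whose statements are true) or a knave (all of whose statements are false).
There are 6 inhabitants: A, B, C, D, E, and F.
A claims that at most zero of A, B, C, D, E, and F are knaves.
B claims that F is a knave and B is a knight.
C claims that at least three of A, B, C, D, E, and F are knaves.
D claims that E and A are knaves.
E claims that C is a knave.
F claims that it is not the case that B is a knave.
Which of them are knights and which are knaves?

Knights: C and D. Knaves: A, B, E, and F.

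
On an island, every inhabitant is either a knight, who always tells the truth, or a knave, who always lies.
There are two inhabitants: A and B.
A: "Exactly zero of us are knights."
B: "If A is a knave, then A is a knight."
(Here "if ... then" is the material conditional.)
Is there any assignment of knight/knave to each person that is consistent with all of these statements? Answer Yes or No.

No

Checking all 4 assignments, each has at least one speaker whose statement's truth value contradicts their type.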